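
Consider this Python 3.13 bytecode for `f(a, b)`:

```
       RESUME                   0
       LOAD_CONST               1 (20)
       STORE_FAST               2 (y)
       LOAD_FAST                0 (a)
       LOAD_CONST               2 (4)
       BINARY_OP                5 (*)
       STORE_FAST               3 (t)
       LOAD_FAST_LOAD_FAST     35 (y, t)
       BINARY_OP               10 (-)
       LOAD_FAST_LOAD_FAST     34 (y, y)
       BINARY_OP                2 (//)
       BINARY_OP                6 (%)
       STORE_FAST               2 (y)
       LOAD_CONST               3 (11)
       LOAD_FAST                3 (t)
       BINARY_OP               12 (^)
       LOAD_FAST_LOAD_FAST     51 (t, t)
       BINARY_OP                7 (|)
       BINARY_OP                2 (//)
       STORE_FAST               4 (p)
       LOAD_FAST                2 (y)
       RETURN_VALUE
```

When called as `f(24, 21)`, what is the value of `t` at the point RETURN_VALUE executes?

96

LOAD_CONST → push 20. Stack: [20]
STORE_FAST y → y=20. Stack: []
LOAD_FAST a → push 24. Stack: [24]
LOAD_CONST → push 4. Stack: [24, 4]
BINARY_OP * → 24 * 4 = 96. Stack: [96]
STORE_FAST t → t=96. Stack: []
LOAD_FAST_LOAD_FAST y,t → push 20,96. Stack: [20, 96]
BINARY_OP - → 20 - 96 = -76. Stack: [-76]
LOAD_FAST_LOAD_FAST y,y → push 20,20. Stack: [-76, 20, 20]
BINARY_OP // → 20 // 20 = 1. Stack: [-76, 1]
BINARY_OP % → -76 % 1 = 0. Stack: [0]
STORE_FAST y → y=0. Stack: []
LOAD_CONST → push 11. Stack: [11]
LOAD_FAST t → push 96. Stack: [11, 96]
BINARY_OP ^ → 11 ^ 96 = 107. Stack: [107]
LOAD_FAST_LOAD_FAST t,t → push 96,96. Stack: [107, 96, 96]
BINARY_OP | → 96 | 96 = 96. Stack: [107, 96]
BINARY_OP // → 107 // 96 = 1. Stack: [1]
STORE_FAST p → p=1. Stack: []
LOAD_FAST y → push 0. Stack: [0]
RETURN_VALUE → return 0.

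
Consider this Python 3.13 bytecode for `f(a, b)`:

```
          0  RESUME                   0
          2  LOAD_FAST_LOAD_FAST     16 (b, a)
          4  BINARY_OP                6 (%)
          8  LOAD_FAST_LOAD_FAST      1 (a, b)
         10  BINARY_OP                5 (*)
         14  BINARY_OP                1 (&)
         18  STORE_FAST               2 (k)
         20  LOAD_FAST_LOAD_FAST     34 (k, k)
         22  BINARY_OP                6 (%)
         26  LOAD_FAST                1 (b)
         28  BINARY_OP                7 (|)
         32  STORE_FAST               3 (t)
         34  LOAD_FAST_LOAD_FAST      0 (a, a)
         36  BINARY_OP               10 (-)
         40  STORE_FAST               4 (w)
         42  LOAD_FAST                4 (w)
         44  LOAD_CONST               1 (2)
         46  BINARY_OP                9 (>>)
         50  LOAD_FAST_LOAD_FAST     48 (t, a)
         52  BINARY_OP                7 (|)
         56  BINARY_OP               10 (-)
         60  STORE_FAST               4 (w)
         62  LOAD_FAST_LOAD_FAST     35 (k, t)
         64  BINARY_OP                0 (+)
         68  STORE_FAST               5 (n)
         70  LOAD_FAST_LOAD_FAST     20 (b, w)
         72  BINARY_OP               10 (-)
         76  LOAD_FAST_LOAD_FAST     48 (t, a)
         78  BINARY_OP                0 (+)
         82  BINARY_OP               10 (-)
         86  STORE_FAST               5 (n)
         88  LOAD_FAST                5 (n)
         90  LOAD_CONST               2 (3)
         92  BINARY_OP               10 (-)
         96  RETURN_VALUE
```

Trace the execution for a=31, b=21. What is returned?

-3

LOAD_FAST_LOAD_FAST b,a → push 21,31. Stack: [21, 31]
BINARY_OP % → 21 % 31 = 21. Stack: [21]
LOAD_FAST_LOAD_FAST a,b → push 31,21. Stack: [21, 31, 21]
BINARY_OP * → 31 * 21 = 651. Stack: [21, 651]
BINARY_OP & → 21 & 651 = 1. Stack: [1]
STORE_FAST k → k=1. Stack: []
LOAD_FAST_LOAD_FAST k,k → push 1,1. Stack: [1, 1]
BINARY_OP % → 1 % 1 = 0. Stack: [0]
LOAD_FAST b → push 21. Stack: [0, 21]
BINARY_OP | → 0 | 21 = 21. Stack: [21]
STORE_FAST t → t=21. Stack: []
LOAD_FAST_LOAD_FAST a,a → push 31,31. Stack: [31, 31]
BINARY_OP - → 31 - 31 = 0. Stack: [0]
STORE_FAST w → w=0. Stack: []
LOAD_FAST w → push 0. Stack: [0]
LOAD_CONST → push 2. Stack: [0, 2]
BINARY_OP >> → 0 >> 2 = 0. Stack: [0]
LOAD_FAST_LOAD_FAST t,a → push 21,31. Stack: [0, 21, 31]
BINARY_OP | → 21 | 31 = 31. Stack: [0, 31]
BINARY_OP - → 0 - 31 = -31. Stack: [-31]
STORE_FAST w → w=-31. Stack: []
LOAD_FAST_LOAD_FAST k,t → push 1,21. Stack: [1, 21]
BINARY_OP + → 1 + 21 = 22. Stack: [22]
STORE_FAST n → n=22. Stack: []
LOAD_FAST_LOAD_FAST b,w → push 21,-31. Stack: [21, -31]
BINARY_OP - → 21 - -31 = 52. Stack: [52]
LOAD_FAST_LOAD_FAST t,a → push 21,31. Stack: [52, 21, 31]
BINARY_OP + → 21 + 31 = 52. Stack: [52, 52]
BINARY_OP - → 52 - 52 = 0. Stack: [0]
STORE_FAST n → n=0. Stack: []
LOAD_FAST n → push 0. Stack: [0]
LOAD_CONST → push 3. Stack: [0, 3]
BINARY_OP - → 0 - 3 = -3. Stack: [-3]
RETURN_VALUE → return -3.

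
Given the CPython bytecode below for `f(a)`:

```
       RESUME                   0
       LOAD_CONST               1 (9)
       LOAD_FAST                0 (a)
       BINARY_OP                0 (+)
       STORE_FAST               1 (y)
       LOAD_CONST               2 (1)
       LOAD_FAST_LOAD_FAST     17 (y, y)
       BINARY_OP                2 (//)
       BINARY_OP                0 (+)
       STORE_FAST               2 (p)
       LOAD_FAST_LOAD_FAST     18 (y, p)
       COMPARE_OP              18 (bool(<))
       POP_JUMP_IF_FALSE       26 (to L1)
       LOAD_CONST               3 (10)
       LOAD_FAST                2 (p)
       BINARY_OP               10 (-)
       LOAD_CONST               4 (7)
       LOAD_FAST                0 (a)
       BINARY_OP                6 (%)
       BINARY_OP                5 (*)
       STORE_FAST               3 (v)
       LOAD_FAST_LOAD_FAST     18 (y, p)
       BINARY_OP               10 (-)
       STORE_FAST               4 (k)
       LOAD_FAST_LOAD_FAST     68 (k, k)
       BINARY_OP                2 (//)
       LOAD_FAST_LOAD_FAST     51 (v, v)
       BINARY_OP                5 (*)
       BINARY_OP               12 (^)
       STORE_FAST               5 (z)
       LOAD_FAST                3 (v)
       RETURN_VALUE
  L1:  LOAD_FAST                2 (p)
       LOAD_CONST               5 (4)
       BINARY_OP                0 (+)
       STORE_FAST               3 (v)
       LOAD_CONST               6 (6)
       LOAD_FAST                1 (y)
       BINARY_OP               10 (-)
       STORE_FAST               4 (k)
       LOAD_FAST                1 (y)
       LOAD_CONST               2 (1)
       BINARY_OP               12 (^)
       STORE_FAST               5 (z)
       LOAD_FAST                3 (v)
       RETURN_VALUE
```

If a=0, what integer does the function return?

6

LOAD_CONST → push 9. Stack: [9]
LOAD_FAST a → push 0. Stack: [9, 0]
BINARY_OP + → 9 + 0 = 9. Stack: [9]
STORE_FAST y → y=9. Stack: []
LOAD_CONST → push 1. Stack: [1]
LOAD_FAST_LOAD_FAST y,y → push 9,9. Stack: [1, 9, 9]
BINARY_OP // → 9 // 9 = 1. Stack: [1, 1]
BINARY_OP + → 1 + 1 = 2. Stack: [2]
STORE_FAST p → p=2. Stack: []
LOAD_FAST_LOAD_FAST y,p → push 9,2. Stack: [9, 2]
COMPARE_OP bool(<) → 9 vs 2 = False. Stack: [False]
POP_JUMP_IF_FALSE → pop False; jump. Stack: []
LOAD_FAST p → push 2. Stack: [2]
LOAD_CONST → push 4. Stack: [2, 4]
BINARY_OP + → 2 + 4 = 6. Stack: [6]
STORE_FAST v → v=6. Stack: []
LOAD_CONST → push 6. Stack: [6]
LOAD_FAST y → push 9. Stack: [6, 9]
BINARY_OP - → 6 - 9 = -3. Stack: [-3]
STORE_FAST k → k=-3. Stack: []
LOAD_FAST y → push 9. Stack: [9]
LOAD_CONST → push 1. Stack: [9, 1]
BINARY_OP ^ → 9 ^ 1 = 8. Stack: [8]
STORE_FAST z → z=8. Stack: []
LOAD_FAST v → push 6. Stack: [6]
RETURN_VALUE → return 6.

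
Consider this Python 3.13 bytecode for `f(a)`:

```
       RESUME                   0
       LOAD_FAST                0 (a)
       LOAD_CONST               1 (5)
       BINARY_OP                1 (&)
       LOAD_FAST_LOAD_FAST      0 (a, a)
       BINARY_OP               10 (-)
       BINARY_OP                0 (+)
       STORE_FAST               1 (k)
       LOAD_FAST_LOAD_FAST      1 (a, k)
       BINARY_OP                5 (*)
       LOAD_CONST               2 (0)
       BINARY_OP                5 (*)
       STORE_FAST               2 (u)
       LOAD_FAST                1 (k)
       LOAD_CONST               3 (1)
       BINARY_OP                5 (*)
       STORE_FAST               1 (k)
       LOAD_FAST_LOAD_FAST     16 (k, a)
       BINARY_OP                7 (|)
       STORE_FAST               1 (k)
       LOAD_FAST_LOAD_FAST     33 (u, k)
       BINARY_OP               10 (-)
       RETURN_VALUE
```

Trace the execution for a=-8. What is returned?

8

LOAD_FAST a → push -8. Stack: [-8]
LOAD_CONST → push 5. Stack: [-8, 5]
BINARY_OP & → -8 & 5 = 0. Stack: [0]
LOAD_FAST_LOAD_FAST a,a → push -8,-8. Stack: [0, -8, -8]
BINARY_OP - → -8 - -8 = 0. Stack: [0, 0]
BINARY_OP + → 0 + 0 = 0. Stack: [0]
STORE_FAST k → k=0. Stack: []
LOAD_FAST_LOAD_FAST a,k → push -8,0. Stack: [-8, 0]
BINARY_OP * → -8 * 0 = 0. Stack: [0]
LOAD_CONST → push 0. Stack: [0, 0]
BINARY_OP * → 0 * 0 = 0. Stack: [0]
STORE_FAST u → u=0. Stack: []
LOAD_FAST k → push 0. Stack: [0]
LOAD_CONST → push 1. Stack: [0, 1]
BINARY_OP * → 0 * 1 = 0. Stack: [0]
STORE_FAST k → k=0. Stack: []
LOAD_FAST_LOAD_FAST k,a → push 0,-8. Stack: [0, -8]
BINARY_OP | → 0 | -8 = -8. Stack: [-8]
STORE_FAST k → k=-8. Stack: []
LOAD_FAST_LOAD_FAST u,k → push 0,-8. Stack: [0, -8]
BINARY_OP - → 0 - -8 = 8. Stack: [8]
RETURN_VALUE → return 8.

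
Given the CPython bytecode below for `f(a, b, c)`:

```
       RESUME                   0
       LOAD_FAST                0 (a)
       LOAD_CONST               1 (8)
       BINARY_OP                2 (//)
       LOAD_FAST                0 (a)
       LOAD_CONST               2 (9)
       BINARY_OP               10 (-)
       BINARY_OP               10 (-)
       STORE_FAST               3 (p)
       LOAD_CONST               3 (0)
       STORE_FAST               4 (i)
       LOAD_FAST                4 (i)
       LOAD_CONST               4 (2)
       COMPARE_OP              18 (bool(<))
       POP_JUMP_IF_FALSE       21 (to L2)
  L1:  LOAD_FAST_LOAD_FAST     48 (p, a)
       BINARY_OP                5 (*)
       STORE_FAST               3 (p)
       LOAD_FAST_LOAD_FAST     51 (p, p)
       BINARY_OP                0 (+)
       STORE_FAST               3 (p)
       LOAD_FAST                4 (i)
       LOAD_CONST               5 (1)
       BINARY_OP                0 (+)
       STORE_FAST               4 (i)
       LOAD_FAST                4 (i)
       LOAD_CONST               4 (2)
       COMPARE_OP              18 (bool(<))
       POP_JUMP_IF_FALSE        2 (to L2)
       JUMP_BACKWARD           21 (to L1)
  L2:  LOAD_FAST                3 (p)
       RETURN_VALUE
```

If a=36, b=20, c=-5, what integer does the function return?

LOAD_FAST a → push 36. Stack: [36]
LOAD_CONST → push 8. Stack: [36, 8]
BINARY_OP // → 36 // 8 = 4. Stack: [4]
LOAD_FAST a → push 36. Stack: [4, 36]
LOAD_CONST → push 9. Stack: [4, 36, 9]
BINARY_OP - → 36 - 9 = 27. Stack: [4, 27]
BINARY_OP - → 4 - 27 = -23. Stack: [-23]
STORE_FAST p → p=-23. Stack: []
LOAD_CONST → push 0. Stack: [0]
STORE_FAST i → i=0. Stack: []
LOAD_FAST i → push 0. Stack: [0]
LOAD_CONST → push 2. Stack: [0, 2]
COMPARE_OP bool(<) → 0 vs 2 = True. Stack: [True]
POP_JUMP_IF_FALSE → pop True; no jump. Stack: []
LOAD_FAST_LOAD_FAST p,a → push -23,36. Stack: [-23, 36]
BINARY_OP * → -23 * 36 = -828. Stack: [-828]
STORE_FAST p → p=-828. Stack: []
LOAD_FAST_LOAD_FAST p,p → push -828,-828. Stack: [-828, -828]
BINARY_OP + → -828 + -828 = -1656. Stack: [-1656]
STORE_FAST p → p=-1656. Stack: []
LOAD_FAST i → push 0. Stack: [0]
LOAD_CONST → push 1. Stack: [0, 1]
BINARY_OP + → 0 + 1 = 1. Stack: [1]
STORE_FAST i → i=1. Stack: []
LOAD_FAST i → push 1. Stack: [1]
LOAD_CONST → push 2. Stack: [1, 2]
COMPARE_OP bool(<) → 1 vs 2 = True. Stack: [True]
POP_JUMP_IF_FALSE → pop True; no jump. Stack: []
LOAD_FAST_LOAD_FAST p,a → push -1656,36. Stack: [-1656, 36]
BINARY_OP * → -1656 * 36 = -59616. Stack: [-59616]
STORE_FAST p → p=-59616. Stack: []
LOAD_FAST_LOAD_FAST p,p → push -59616,-59616. Stack: [-59616, -59616]
BINARY_OP + → -59616 + -59616 = -119232. Stack: [-119232]
STORE_FAST p → p=-119232. Stack: []
LOAD_FAST i → push 1. Stack: [1]
LOAD_CONST → push 1. Stack: [1, 1]
BINARY_OP + → 1 + 1 = 2. Stack: [2]
STORE_FAST i → i=2. Stack: []
LOAD_FAST i → push 2. Stack: [2]
LOAD_CONST → push 2. Stack: [2, 2]
COMPARE_OP bool(<) → 2 vs 2 = False. Stack: [False]
POP_JUMP_IF_FALSE → pop False; jump. Stack: []
LOAD_FAST p → push -119232. Stack: [-119232]
RETURN_VALUE → return -119232.

-119232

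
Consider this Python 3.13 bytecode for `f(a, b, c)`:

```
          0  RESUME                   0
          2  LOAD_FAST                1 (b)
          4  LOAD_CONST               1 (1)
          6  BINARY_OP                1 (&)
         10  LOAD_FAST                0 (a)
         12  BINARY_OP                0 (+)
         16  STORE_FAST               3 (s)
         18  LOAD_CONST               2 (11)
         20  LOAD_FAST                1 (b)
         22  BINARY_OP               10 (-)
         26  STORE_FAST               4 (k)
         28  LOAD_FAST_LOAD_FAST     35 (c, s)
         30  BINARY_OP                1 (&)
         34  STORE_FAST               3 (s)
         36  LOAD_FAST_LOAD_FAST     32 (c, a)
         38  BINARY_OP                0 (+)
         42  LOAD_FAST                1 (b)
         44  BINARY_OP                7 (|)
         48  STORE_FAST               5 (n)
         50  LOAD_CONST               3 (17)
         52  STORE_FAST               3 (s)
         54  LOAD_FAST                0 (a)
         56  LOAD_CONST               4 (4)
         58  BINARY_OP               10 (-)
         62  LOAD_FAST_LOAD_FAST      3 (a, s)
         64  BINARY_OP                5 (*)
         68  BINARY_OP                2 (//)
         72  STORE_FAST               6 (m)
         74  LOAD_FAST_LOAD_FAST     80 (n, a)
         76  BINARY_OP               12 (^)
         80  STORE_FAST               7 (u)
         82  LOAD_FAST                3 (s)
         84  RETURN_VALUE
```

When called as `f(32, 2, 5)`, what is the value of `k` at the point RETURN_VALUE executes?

LOAD_FAST b → push 2. Stack: [2]
LOAD_CONST → push 1. Stack: [2, 1]
BINARY_OP & → 2 & 1 = 0. Stack: [0]
LOAD_FAST a → push 32. Stack: [0, 32]
BINARY_OP + → 0 + 32 = 32. Stack: [32]
STORE_FAST s → s=32. Stack: []
LOAD_CONST → push 11. Stack: [11]
LOAD_FAST b → push 2. Stack: [11, 2]
BINARY_OP - → 11 - 2 = 9. Stack: [9]
STORE_FAST k → k=9. Stack: []
LOAD_FAST_LOAD_FAST c,s → push 5,32. Stack: [5, 32]
BINARY_OP & → 5 & 32 = 0. Stack: [0]
STORE_FAST s → s=0. Stack: []
LOAD_FAST_LOAD_FAST c,a → push 5,32. Stack: [5, 32]
BINARY_OP + → 5 + 32 = 37. Stack: [37]
LOAD_FAST b → push 2. Stack: [37, 2]
BINARY_OP | → 37 | 2 = 39. Stack: [39]
STORE_FAST n → n=39. Stack: []
LOAD_CONST → push 17. Stack: [17]
STORE_FAST s → s=17. Stack: []
LOAD_FAST a → push 32. Stack: [32]
LOAD_CONST → push 4. Stack: [32, 4]
BINARY_OP - → 32 - 4 = 28. Stack: [28]
LOAD_FAST_LOAD_FAST a,s → push 32,17. Stack: [28, 32, 17]
BINARY_OP * → 32 * 17 = 544. Stack: [28, 544]
BINARY_OP // → 28 // 544 = 0. Stack: [0]
STORE_FAST m → m=0. Stack: []
LOAD_FAST_LOAD_FAST n,a → push 39,32. Stack: [39, 32]
BINARY_OP ^ → 39 ^ 32 = 7. Stack: [7]
STORE_FAST u → u=7. Stack: []
LOAD_FAST s → push 17. Stack: [17]
RETURN_VALUE → return 17.

9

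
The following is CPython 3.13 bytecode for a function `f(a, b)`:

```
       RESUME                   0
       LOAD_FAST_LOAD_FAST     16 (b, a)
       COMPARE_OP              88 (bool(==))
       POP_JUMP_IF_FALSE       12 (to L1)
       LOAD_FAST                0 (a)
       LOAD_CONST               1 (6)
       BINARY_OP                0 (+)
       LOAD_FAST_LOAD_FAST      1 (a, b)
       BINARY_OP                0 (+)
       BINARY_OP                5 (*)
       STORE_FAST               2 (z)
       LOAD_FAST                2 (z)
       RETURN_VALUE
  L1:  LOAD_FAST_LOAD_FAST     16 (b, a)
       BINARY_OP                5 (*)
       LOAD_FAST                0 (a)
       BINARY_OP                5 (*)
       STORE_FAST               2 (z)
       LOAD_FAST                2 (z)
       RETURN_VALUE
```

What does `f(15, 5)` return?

1125

LOAD_FAST_LOAD_FAST b,a → push 5,15. Stack: [5, 15]
COMPARE_OP bool(==) → 5 vs 15 = False. Stack: [False]
POP_JUMP_IF_FALSE → pop False; jump. Stack: []
LOAD_FAST_LOAD_FAST b,a → push 5,15. Stack: [5, 15]
BINARY_OP * → 5 * 15 = 75. Stack: [75]
LOAD_FAST a → push 15. Stack: [75, 15]
BINARY_OP * → 75 * 15 = 1125. Stack: [1125]
STORE_FAST z → z=1125. Stack: []
LOAD_FAST z → push 1125. Stack: [1125]
RETURN_VALUE → return 1125.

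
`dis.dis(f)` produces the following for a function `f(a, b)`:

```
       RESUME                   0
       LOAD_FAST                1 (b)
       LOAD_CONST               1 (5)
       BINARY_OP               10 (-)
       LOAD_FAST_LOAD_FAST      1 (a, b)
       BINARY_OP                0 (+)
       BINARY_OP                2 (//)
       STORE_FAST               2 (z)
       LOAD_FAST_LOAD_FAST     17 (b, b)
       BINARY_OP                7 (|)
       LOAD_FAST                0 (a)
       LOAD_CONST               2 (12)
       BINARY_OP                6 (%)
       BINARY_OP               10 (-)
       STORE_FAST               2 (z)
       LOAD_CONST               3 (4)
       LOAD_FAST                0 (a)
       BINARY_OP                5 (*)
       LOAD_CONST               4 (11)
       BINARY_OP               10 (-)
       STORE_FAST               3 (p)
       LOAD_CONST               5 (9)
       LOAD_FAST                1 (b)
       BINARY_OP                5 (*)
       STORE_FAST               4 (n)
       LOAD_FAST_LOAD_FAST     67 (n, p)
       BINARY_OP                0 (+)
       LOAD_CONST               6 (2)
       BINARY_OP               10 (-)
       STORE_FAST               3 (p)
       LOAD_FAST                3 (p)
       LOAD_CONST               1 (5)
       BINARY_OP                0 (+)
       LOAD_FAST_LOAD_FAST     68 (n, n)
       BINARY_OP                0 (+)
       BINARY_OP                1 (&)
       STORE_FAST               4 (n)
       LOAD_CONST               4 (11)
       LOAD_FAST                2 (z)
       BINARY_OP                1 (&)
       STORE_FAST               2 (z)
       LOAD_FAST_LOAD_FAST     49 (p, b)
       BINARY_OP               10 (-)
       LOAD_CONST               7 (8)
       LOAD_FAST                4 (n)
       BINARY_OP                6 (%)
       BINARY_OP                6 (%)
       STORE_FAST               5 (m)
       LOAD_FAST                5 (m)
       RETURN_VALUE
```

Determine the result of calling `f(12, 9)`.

LOAD_FAST b → push 9. Stack: [9]
LOAD_CONST → push 5. Stack: [9, 5]
BINARY_OP - → 9 - 5 = 4. Stack: [4]
LOAD_FAST_LOAD_FAST a,b → push 12,9. Stack: [4, 12, 9]
BINARY_OP + → 12 + 9 = 21. Stack: [4, 21]
BINARY_OP // → 4 // 21 = 0. Stack: [0]
STORE_FAST z → z=0. Stack: []
LOAD_FAST_LOAD_FAST b,b → push 9,9. Stack: [9, 9]
BINARY_OP | → 9 | 9 = 9. Stack: [9]
LOAD_FAST a → push 12. Stack: [9, 12]
LOAD_CONST → push 12. Stack: [9, 12, 12]
BINARY_OP % → 12 % 12 = 0. Stack: [9, 0]
BINARY_OP - → 9 - 0 = 9. Stack: [9]
STORE_FAST z → z=9. Stack: []
LOAD_CONST → push 4. Stack: [4]
LOAD_FAST a → push 12. Stack: [4, 12]
BINARY_OP * → 4 * 12 = 48. Stack: [48]
LOAD_CONST → push 11. Stack: [48, 11]
BINARY_OP - → 48 - 11 = 37. Stack: [37]
STORE_FAST p → p=37. Stack: []
LOAD_CONST → push 9. Stack: [9]
LOAD_FAST b → push 9. Stack: [9, 9]
BINARY_OP * → 9 * 9 = 81. Stack: [81]
STORE_FAST n → n=81. Stack: []
LOAD_FAST_LOAD_FAST n,p → push 81,37. Stack: [81, 37]
BINARY_OP + → 81 + 37 = 118. Stack: [118]
LOAD_CONST → push 2. Stack: [118, 2]
BINARY_OP - → 118 - 2 = 116. Stack: [116]
STORE_FAST p → p=116. Stack: []
LOAD_FAST p → push 116. Stack: [116]
LOAD_CONST → push 5. Stack: [116, 5]
BINARY_OP + → 116 + 5 = 121. Stack: [121]
LOAD_FAST_LOAD_FAST n,n → push 81,81. Stack: [121, 81, 81]
BINARY_OP + → 81 + 81 = 162. Stack: [121, 162]
BINARY_OP & → 121 & 162 = 32. Stack: [32]
STORE_FAST n → n=32. Stack: []
LOAD_CONST → push 11. Stack: [11]
LOAD_FAST z → push 9. Stack: [11, 9]
BINARY_OP & → 11 & 9 = 9. Stack: [9]
STORE_FAST z → z=9. Stack: []
LOAD_FAST_LOAD_FAST p,b → push 116,9. Stack: [116, 9]
BINARY_OP - → 116 - 9 = 107. Stack: [107]
LOAD_CONST → push 8. Stack: [107, 8]
LOAD_FAST n → push 32. Stack: [107, 8, 32]
BINARY_OP % → 8 % 32 = 8. Stack: [107, 8]
BINARY_OP % → 107 % 8 = 3. Stack: [3]
STORE_FAST m → m=3. Stack: []
LOAD_FAST m → push 3. Stack: [3]
RETURN_VALUE → return 3.

3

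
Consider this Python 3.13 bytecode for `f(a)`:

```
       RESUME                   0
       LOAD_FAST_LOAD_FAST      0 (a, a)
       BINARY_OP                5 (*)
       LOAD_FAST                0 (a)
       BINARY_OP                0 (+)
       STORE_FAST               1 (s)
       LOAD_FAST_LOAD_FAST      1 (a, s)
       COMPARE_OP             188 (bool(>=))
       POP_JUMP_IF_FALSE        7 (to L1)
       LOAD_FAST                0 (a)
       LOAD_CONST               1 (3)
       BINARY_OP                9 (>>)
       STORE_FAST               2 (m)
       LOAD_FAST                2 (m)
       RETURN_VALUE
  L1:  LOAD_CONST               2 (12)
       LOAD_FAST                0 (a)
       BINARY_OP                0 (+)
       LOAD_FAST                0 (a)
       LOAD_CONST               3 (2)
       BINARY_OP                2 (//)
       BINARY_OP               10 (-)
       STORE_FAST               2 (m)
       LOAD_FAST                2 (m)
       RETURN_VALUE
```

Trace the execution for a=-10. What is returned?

LOAD_FAST_LOAD_FAST a,a → push -10,-10. Stack: [-10, -10]
BINARY_OP * → -10 * -10 = 100. Stack: [100]
LOAD_FAST a → push -10. Stack: [100, -10]
BINARY_OP + → 100 + -10 = 90. Stack: [90]
STORE_FAST s → s=90. Stack: []
LOAD_FAST_LOAD_FAST a,s → push -10,90. Stack: [-10, 90]
COMPARE_OP bool(>=) → -10 vs 90 = False. Stack: [False]
POP_JUMP_IF_FALSE → pop False; jump. Stack: []
LOAD_CONST → push 12. Stack: [12]
LOAD_FAST a → push -10. Stack: [12, -10]
BINARY_OP + → 12 + -10 = 2. Stack: [2]
LOAD_FAST a → push -10. Stack: [2, -10]
LOAD_CONST → push 2. Stack: [2, -10, 2]
BINARY_OP // → -10 // 2 = -5. Stack: [2, -5]
BINARY_OP - → 2 - -5 = 7. Stack: [7]
STORE_FAST m → m=7. Stack: []
LOAD_FAST m → push 7. Stack: [7]
RETURN_VALUE → return 7.

7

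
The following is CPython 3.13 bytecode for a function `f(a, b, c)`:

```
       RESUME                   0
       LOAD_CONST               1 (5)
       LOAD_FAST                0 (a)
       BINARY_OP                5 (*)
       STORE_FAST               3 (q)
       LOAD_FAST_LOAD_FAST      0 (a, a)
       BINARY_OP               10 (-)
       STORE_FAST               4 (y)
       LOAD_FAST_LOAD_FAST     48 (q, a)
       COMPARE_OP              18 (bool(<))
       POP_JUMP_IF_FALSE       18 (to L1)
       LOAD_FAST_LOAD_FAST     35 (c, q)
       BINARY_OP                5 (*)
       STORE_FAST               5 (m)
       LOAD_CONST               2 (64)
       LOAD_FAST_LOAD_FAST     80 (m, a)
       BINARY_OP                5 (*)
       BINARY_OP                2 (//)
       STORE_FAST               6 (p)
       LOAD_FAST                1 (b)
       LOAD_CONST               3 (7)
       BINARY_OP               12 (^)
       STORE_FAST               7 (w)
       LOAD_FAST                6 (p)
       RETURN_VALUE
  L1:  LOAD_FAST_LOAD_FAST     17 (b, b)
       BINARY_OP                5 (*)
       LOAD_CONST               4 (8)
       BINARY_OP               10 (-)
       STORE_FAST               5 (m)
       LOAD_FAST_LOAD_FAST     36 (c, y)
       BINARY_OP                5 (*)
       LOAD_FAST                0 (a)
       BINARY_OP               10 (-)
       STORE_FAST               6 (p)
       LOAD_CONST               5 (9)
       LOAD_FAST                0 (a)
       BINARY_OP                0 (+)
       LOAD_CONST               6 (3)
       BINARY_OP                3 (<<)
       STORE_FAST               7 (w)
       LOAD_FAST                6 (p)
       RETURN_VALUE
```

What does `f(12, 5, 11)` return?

LOAD_CONST → push 5. Stack: [5]
LOAD_FAST a → push 12. Stack: [5, 12]
BINARY_OP * → 5 * 12 = 60. Stack: [60]
STORE_FAST q → q=60. Stack: []
LOAD_FAST_LOAD_FAST a,a → push 12,12. Stack: [12, 12]
BINARY_OP - → 12 - 12 = 0. Stack: [0]
STORE_FAST y → y=0. Stack: []
LOAD_FAST_LOAD_FAST q,a → push 60,12. Stack: [60, 12]
COMPARE_OP bool(<) → 60 vs 12 = False. Stack: [False]
POP_JUMP_IF_FALSE → pop False; jump. Stack: []
LOAD_FAST_LOAD_FAST b,b → push 5,5. Stack: [5, 5]
BINARY_OP * → 5 * 5 = 25. Stack: [25]
LOAD_CONST → push 8. Stack: [25, 8]
BINARY_OP - → 25 - 8 = 17. Stack: [17]
STORE_FAST m → m=17. Stack: []
LOAD_FAST_LOAD_FAST c,y → push 11,0. Stack: [11, 0]
BINARY_OP * → 11 * 0 = 0. Stack: [0]
LOAD_FAST a → push 12. Stack: [0, 12]
BINARY_OP - → 0 - 12 = -12. Stack: [-12]
STORE_FAST p → p=-12. Stack: []
LOAD_CONST → push 9. Stack: [9]
LOAD_FAST a → push 12. Stack: [9, 12]
BINARY_OP + → 9 + 12 = 21. Stack: [21]
LOAD_CONST → push 3. Stack: [21, 3]
BINARY_OP << → 21 << 3 = 168. Stack: [168]
STORE_FAST w → w=168. Stack: []
LOAD_FAST p → push -12. Stack: [-12]
RETURN_VALUE → return -12.

-12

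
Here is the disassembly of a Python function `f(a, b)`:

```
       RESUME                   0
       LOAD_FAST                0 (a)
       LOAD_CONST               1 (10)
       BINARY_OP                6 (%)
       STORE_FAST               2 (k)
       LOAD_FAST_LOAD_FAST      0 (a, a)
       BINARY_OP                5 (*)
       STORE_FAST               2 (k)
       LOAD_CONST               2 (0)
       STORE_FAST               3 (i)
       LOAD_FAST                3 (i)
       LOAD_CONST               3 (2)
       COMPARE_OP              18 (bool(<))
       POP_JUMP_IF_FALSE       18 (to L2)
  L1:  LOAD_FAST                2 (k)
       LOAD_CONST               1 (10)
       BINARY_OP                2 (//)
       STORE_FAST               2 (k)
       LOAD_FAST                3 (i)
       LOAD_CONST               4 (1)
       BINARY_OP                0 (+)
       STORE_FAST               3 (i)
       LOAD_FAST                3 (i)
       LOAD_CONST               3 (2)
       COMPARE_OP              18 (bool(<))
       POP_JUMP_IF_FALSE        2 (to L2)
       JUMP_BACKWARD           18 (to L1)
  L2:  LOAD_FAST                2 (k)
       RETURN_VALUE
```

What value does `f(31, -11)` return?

9

LOAD_FAST a → push 31. Stack: [31]
LOAD_CONST → push 10. Stack: [31, 10]
BINARY_OP % → 31 % 10 = 1. Stack: [1]
STORE_FAST k → k=1. Stack: []
LOAD_FAST_LOAD_FAST a,a → push 31,31. Stack: [31, 31]
BINARY_OP * → 31 * 31 = 961. Stack: [961]
STORE_FAST k → k=961. Stack: []
LOAD_CONST → push 0. Stack: [0]
STORE_FAST i → i=0. Stack: []
LOAD_FAST i → push 0. Stack: [0]
LOAD_CONST → push 2. Stack: [0, 2]
COMPARE_OP bool(<) → 0 vs 2 = True. Stack: [True]
POP_JUMP_IF_FALSE → pop True; no jump. Stack: []
LOAD_FAST k → push 961. Stack: [961]
LOAD_CONST → push 10. Stack: [961, 10]
BINARY_OP // → 961 // 10 = 96. Stack: [96]
STORE_FAST k → k=96. Stack: []
LOAD_FAST i → push 0. Stack: [0]
LOAD_CONST → push 1. Stack: [0, 1]
BINARY_OP + → 0 + 1 = 1. Stack: [1]
STORE_FAST i → i=1. Stack: []
LOAD_FAST i → push 1. Stack: [1]
LOAD_CONST → push 2. Stack: [1, 2]
COMPARE_OP bool(<) → 1 vs 2 = True. Stack: [True]
POP_JUMP_IF_FALSE → pop True; no jump. Stack: []
LOAD_FAST k → push 96. Stack: [96]
LOAD_CONST → push 10. Stack: [96, 10]
BINARY_OP // → 96 // 10 = 9. Stack: [9]
STORE_FAST k → k=9. Stack: []
LOAD_FAST i → push 1. Stack: [1]
LOAD_CONST → push 1. Stack: [1, 1]
BINARY_OP + → 1 + 1 = 2. Stack: [2]
STORE_FAST i → i=2. Stack: []
LOAD_FAST i → push 2. Stack: [2]
LOAD_CONST → push 2. Stack: [2, 2]
COMPARE_OP bool(<) → 2 vs 2 = False. Stack: [False]
POP_JUMP_IF_FALSE → pop False; jump. Stack: []
LOAD_FAST k → push 9. Stack: [9]
RETURN_VALUE → return 9.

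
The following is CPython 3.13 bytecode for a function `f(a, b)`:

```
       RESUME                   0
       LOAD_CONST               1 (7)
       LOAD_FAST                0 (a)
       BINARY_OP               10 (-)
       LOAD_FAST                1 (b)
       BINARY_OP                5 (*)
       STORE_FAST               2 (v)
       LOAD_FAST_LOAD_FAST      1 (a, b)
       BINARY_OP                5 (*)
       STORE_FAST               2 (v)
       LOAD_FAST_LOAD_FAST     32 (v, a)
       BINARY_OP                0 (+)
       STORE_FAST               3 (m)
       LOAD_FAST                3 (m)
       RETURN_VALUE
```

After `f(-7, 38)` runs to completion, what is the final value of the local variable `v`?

-266

LOAD_CONST → push 7. Stack: [7]
LOAD_FAST a → push -7. Stack: [7, -7]
BINARY_OP - → 7 - -7 = 14. Stack: [14]
LOAD_FAST b → push 38. Stack: [14, 38]
BINARY_OP * → 14 * 38 = 532. Stack: [532]
STORE_FAST v → v=532. Stack: []
LOAD_FAST_LOAD_FAST a,b → push -7,38. Stack: [-7, 38]
BINARY_OP * → -7 * 38 = -266. Stack: [-266]
STORE_FAST v → v=-266. Stack: []
LOAD_FAST_LOAD_FAST v,a → push -266,-7. Stack: [-266, -7]
BINARY_OP + → -266 + -7 = -273. Stack: [-273]
STORE_FAST m → m=-273. Stack: []
LOAD_FAST m → push -273. Stack: [-273]
RETURN_VALUE → return -273.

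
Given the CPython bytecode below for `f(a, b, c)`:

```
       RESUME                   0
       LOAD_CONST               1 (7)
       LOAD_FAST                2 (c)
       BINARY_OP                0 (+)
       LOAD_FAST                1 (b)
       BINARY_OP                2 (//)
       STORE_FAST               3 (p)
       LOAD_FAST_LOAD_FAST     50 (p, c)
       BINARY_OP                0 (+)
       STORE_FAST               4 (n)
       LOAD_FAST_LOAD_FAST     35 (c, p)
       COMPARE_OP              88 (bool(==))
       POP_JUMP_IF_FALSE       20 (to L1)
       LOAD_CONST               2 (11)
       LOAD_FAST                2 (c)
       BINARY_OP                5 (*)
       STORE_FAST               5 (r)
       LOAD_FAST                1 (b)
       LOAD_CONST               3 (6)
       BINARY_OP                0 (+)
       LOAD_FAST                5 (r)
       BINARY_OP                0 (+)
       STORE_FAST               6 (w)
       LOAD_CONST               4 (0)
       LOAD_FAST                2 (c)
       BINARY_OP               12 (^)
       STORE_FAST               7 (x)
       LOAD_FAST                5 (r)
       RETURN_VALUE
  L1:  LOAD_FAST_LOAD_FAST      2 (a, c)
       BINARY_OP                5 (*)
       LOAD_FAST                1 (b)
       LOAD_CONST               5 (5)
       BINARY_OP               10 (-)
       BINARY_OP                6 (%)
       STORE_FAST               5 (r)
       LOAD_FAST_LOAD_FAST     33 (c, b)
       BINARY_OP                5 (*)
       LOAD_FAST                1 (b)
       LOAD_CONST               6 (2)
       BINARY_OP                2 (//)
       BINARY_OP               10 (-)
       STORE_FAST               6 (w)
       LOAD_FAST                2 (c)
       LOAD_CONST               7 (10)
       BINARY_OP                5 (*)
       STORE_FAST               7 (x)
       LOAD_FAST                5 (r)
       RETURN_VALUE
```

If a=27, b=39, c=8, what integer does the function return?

12

LOAD_CONST → push 7. Stack: [7]
LOAD_FAST c → push 8. Stack: [7, 8]
BINARY_OP + → 7 + 8 = 15. Stack: [15]
LOAD_FAST b → push 39. Stack: [15, 39]
BINARY_OP // → 15 // 39 = 0. Stack: [0]
STORE_FAST p → p=0. Stack: []
LOAD_FAST_LOAD_FAST p,c → push 0,8. Stack: [0, 8]
BINARY_OP + → 0 + 8 = 8. Stack: [8]
STORE_FAST n → n=8. Stack: []
LOAD_FAST_LOAD_FAST c,p → push 8,0. Stack: [8, 0]
COMPARE_OP bool(==) → 8 vs 0 = False. Stack: [False]
POP_JUMP_IF_FALSE → pop False; jump. Stack: []
LOAD_FAST_LOAD_FAST a,c → push 27,8. Stack: [27, 8]
BINARY_OP * → 27 * 8 = 216. Stack: [216]
LOAD_FAST b → push 39. Stack: [216, 39]
LOAD_CONST → push 5. Stack: [216, 39, 5]
BINARY_OP - → 39 - 5 = 34. Stack: [216, 34]
BINARY_OP % → 216 % 34 = 12. Stack: [12]
STORE_FAST r → r=12. Stack: []
LOAD_FAST_LOAD_FAST c,b → push 8,39. Stack: [8, 39]
BINARY_OP * → 8 * 39 = 312. Stack: [312]
LOAD_FAST b → push 39. Stack: [312, 39]
LOAD_CONST → push 2. Stack: [312, 39, 2]
BINARY_OP // → 39 // 2 = 19. Stack: [312, 19]
BINARY_OP - → 312 - 19 = 293. Stack: [293]
STORE_FAST w → w=293. Stack: []
LOAD_FAST c → push 8. Stack: [8]
LOAD_CONST → push 10. Stack: [8, 10]
BINARY_OP * → 8 * 10 = 80. Stack: [80]
STORE_FAST x → x=80. Stack: []
LOAD_FAST r → push 12. Stack: [12]
RETURN_VALUE → return 12.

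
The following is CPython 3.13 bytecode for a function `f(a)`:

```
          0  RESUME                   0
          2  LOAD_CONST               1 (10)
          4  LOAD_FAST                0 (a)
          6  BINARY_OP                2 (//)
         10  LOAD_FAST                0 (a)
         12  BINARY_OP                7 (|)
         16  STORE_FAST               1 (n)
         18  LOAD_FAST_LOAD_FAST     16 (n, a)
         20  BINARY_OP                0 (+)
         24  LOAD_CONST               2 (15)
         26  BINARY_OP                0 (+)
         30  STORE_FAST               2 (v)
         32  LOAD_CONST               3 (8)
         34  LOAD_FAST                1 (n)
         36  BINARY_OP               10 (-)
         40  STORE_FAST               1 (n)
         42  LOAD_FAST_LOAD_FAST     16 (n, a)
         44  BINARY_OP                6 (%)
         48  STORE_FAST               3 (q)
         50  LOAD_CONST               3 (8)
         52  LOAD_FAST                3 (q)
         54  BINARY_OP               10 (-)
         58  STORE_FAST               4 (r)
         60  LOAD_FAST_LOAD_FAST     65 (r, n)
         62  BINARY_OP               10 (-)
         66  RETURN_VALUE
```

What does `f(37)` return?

29

LOAD_CONST → push 10. Stack: [10]
LOAD_FAST a → push 37. Stack: [10, 37]
BINARY_OP // → 10 // 37 = 0. Stack: [0]
LOAD_FAST a → push 37. Stack: [0, 37]
BINARY_OP | → 0 | 37 = 37. Stack: [37]
STORE_FAST n → n=37. Stack: []
LOAD_FAST_LOAD_FAST n,a → push 37,37. Stack: [37, 37]
BINARY_OP + → 37 + 37 = 74. Stack: [74]
LOAD_CONST → push 15. Stack: [74, 15]
BINARY_OP + → 74 + 15 = 89. Stack: [89]
STORE_FAST v → v=89. Stack: []
LOAD_CONST → push 8. Stack: [8]
LOAD_FAST n → push 37. Stack: [8, 37]
BINARY_OP - → 8 - 37 = -29. Stack: [-29]
STORE_FAST n → n=-29. Stack: []
LOAD_FAST_LOAD_FAST n,a → push -29,37. Stack: [-29, 37]
BINARY_OP % → -29 % 37 = 8. Stack: [8]
STORE_FAST q → q=8. Stack: []
LOAD_CONST → push 8. Stack: [8]
LOAD_FAST q → push 8. Stack: [8, 8]
BINARY_OP - → 8 - 8 = 0. Stack: [0]
STORE_FAST r → r=0. Stack: []
LOAD_FAST_LOAD_FAST r,n → push 0,-29. Stack: [0, -29]
BINARY_OP - → 0 - -29 = 29. Stack: [29]
RETURN_VALUE → return 29.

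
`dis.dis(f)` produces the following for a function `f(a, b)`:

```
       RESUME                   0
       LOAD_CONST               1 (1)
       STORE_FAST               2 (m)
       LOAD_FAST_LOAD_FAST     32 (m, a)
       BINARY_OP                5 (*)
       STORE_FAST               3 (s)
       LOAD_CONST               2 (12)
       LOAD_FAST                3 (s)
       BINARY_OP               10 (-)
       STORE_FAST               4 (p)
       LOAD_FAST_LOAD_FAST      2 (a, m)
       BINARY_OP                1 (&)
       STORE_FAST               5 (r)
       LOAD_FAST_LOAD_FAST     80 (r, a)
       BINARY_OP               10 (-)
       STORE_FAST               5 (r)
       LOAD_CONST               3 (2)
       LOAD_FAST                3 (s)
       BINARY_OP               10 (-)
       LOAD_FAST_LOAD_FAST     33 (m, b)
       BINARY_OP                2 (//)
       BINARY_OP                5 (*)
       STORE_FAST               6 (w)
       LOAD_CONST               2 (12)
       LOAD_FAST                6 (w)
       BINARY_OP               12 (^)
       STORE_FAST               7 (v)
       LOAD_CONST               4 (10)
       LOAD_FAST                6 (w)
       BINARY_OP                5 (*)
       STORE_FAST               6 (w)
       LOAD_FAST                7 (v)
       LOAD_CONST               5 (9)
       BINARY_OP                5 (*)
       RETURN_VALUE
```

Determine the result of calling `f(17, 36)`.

108

LOAD_CONST → push 1. Stack: [1]
STORE_FAST m → m=1. Stack: []
LOAD_FAST_LOAD_FAST m,a → push 1,17. Stack: [1, 17]
BINARY_OP * → 1 * 17 = 17. Stack: [17]
STORE_FAST s → s=17. Stack: []
LOAD_CONST → push 12. Stack: [12]
LOAD_FAST s → push 17. Stack: [12, 17]
BINARY_OP - → 12 - 17 = -5. Stack: [-5]
STORE_FAST p → p=-5. Stack: []
LOAD_FAST_LOAD_FAST a,m → push 17,1. Stack: [17, 1]
BINARY_OP & → 17 & 1 = 1. Stack: [1]
STORE_FAST r → r=1. Stack: []
LOAD_FAST_LOAD_FAST r,a → push 1,17. Stack: [1, 17]
BINARY_OP - → 1 - 17 = -16. Stack: [-16]
STORE_FAST r → r=-16. Stack: []
LOAD_CONST → push 2. Stack: [2]
LOAD_FAST s → push 17. Stack: [2, 17]
BINARY_OP - → 2 - 17 = -15. Stack: [-15]
LOAD_FAST_LOAD_FAST m,b → push 1,36. Stack: [-15, 1, 36]
BINARY_OP // → 1 // 36 = 0. Stack: [-15, 0]
BINARY_OP * → -15 * 0 = 0. Stack: [0]
STORE_FAST w → w=0. Stack: []
LOAD_CONST → push 12. Stack: [12]
LOAD_FAST w → push 0. Stack: [12, 0]
BINARY_OP ^ → 12 ^ 0 = 12. Stack: [12]
STORE_FAST v → v=12. Stack: []
LOAD_CONST → push 10. Stack: [10]
LOAD_FAST w → push 0. Stack: [10, 0]
BINARY_OP * → 10 * 0 = 0. Stack: [0]
STORE_FAST w → w=0. Stack: []
LOAD_FAST v → push 12. Stack: [12]
LOAD_CONST → push 9. Stack: [12, 9]
BINARY_OP * → 12 * 9 = 108. Stack: [108]
RETURN_VALUE → return 108.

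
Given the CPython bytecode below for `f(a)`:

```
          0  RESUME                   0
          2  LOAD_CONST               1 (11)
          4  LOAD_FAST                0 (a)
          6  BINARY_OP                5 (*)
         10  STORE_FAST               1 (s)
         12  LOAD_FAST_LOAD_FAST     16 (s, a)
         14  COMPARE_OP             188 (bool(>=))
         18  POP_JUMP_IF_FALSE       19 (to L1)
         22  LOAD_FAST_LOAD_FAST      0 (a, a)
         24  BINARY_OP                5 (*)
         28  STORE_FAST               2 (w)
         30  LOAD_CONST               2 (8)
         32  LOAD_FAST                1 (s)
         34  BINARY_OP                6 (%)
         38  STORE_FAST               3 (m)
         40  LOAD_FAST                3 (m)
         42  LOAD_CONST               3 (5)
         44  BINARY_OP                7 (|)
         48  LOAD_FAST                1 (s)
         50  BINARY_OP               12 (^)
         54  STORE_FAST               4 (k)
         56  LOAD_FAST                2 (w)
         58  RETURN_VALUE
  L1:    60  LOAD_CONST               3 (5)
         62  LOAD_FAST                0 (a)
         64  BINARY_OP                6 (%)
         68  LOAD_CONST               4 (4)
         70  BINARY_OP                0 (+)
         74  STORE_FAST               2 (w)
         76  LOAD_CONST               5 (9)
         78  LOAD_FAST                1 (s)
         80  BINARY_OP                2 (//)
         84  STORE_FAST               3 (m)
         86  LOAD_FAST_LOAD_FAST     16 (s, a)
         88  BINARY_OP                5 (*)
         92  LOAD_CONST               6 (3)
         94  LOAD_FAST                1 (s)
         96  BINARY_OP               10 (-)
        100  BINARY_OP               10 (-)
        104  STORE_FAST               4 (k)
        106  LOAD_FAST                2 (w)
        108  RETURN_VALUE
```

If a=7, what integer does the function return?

LOAD_CONST → push 11. Stack: [11]
LOAD_FAST a → push 7. Stack: [11, 7]
BINARY_OP * → 11 * 7 = 77. Stack: [77]
STORE_FAST s → s=77. Stack: []
LOAD_FAST_LOAD_FAST s,a → push 77,7. Stack: [77, 7]
COMPARE_OP bool(>=) → 77 vs 7 = True. Stack: [True]
POP_JUMP_IF_FALSE → pop True; no jump. Stack: []
LOAD_FAST_LOAD_FAST a,a → push 7,7. Stack: [7, 7]
BINARY_OP * → 7 * 7 = 49. Stack: [49]
STORE_FAST w → w=49. Stack: []
LOAD_CONST → push 8. Stack: [8]
LOAD_FAST s → push 77. Stack: [8, 77]
BINARY_OP % → 8 % 77 = 8. Stack: [8]
STORE_FAST m → m=8. Stack: []
LOAD_FAST m → push 8. Stack: [8]
LOAD_CONST → push 5. Stack: [8, 5]
BINARY_OP | → 8 | 5 = 13. Stack: [13]
LOAD_FAST s → push 77. Stack: [13, 77]
BINARY_OP ^ → 13 ^ 77 = 64. Stack: [64]
STORE_FAST k → k=64. Stack: []
LOAD_FAST w → push 49. Stack: [49]
RETURN_VALUE → return 49.

49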